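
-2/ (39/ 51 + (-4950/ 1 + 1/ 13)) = 221/ 546882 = 0.00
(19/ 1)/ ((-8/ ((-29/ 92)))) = 0.75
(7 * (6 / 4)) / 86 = 21 / 172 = 0.12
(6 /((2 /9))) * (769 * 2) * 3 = 124578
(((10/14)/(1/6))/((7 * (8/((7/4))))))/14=15/1568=0.01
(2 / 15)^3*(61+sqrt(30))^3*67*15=1999816*sqrt(30) / 75+124604456 / 225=699843.49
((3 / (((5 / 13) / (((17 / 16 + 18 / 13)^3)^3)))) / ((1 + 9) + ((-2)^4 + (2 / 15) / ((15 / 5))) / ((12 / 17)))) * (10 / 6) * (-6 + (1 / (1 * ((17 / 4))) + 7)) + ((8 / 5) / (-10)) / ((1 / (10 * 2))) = 32440094770356710031876825283 / 21053313011029385999810560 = 1540.85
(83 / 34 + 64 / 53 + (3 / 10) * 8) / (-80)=-54499 / 720800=-0.08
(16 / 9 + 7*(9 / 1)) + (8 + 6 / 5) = 3329 / 45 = 73.98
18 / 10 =9 / 5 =1.80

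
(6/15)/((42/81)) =27/35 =0.77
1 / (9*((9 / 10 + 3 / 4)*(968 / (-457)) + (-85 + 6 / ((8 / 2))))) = -4570 / 3578103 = -0.00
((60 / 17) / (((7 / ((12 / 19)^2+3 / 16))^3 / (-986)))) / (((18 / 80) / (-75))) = 704244729054375 / 1032751179712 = 681.91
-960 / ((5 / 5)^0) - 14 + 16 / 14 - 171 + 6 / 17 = -136077 / 119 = -1143.50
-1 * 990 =-990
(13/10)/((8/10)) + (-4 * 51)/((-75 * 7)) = 2819/1400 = 2.01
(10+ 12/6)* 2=24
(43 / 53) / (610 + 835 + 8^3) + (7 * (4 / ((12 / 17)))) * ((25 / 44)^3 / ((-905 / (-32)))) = 38633401913 / 149925178986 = 0.26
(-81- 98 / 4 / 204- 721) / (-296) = 8845 / 3264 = 2.71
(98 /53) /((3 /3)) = 98 /53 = 1.85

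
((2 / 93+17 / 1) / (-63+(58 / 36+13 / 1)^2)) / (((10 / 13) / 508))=564523128 / 7557335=74.70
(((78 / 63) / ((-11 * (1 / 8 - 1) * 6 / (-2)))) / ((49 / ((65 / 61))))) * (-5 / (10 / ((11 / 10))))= 676 / 1318149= 0.00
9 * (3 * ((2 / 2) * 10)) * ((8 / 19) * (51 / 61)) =110160 / 1159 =95.05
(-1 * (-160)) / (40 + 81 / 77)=12320 / 3161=3.90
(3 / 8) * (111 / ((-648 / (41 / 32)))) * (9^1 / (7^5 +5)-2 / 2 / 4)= 353461 / 17215488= 0.02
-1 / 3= -0.33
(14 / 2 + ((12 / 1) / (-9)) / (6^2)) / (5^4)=188 / 16875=0.01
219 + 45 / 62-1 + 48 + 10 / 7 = 268.15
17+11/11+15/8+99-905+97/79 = -784.90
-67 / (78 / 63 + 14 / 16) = -31.71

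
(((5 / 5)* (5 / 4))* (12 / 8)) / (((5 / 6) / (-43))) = -387 / 4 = -96.75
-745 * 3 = -2235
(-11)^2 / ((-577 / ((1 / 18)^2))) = -121 / 186948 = -0.00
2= 2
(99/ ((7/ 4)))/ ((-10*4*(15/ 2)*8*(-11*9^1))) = 1/ 4200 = 0.00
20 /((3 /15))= 100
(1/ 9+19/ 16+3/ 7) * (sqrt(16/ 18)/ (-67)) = -1741 * sqrt(2)/ 101304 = -0.02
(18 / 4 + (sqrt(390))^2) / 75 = 263 / 50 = 5.26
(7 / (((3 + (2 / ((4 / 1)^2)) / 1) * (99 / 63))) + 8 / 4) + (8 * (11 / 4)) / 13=18296 / 3575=5.12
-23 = -23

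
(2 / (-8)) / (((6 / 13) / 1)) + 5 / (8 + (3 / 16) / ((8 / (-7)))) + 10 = 243041 / 24072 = 10.10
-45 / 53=-0.85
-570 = -570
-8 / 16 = -1 / 2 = -0.50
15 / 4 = 3.75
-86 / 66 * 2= -86 / 33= -2.61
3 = 3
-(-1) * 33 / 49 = 0.67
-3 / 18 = -1 / 6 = -0.17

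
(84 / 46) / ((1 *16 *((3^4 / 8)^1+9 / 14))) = 49 / 4623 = 0.01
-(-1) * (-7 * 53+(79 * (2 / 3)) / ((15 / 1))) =-367.49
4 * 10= 40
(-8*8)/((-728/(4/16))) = 2/91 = 0.02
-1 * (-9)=9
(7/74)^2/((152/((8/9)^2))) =98/2106891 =0.00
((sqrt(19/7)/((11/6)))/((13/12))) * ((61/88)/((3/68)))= 12444 * sqrt(133)/11011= 13.03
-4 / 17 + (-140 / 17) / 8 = -43 / 34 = -1.26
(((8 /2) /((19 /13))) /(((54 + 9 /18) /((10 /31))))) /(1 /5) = 5200 /64201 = 0.08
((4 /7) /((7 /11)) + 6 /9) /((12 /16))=2.09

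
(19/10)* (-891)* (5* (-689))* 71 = 828149751/2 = 414074875.50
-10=-10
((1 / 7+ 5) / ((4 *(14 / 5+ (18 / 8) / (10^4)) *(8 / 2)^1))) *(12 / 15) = 72000 / 784063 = 0.09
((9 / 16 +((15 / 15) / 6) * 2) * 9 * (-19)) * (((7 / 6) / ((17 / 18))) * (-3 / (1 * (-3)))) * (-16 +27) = -566181 / 272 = -2081.55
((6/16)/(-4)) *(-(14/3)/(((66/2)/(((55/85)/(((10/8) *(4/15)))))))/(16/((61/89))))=427/387328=0.00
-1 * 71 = -71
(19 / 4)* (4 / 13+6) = 779 / 26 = 29.96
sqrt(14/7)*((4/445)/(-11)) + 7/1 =7 -4*sqrt(2)/4895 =7.00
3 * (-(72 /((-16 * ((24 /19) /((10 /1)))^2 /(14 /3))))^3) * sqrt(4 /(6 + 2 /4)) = 5365455678.42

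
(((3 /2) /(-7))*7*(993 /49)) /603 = -331 /6566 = -0.05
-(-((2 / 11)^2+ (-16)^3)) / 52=-9531 / 121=-78.77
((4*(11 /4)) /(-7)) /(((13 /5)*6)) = -55 /546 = -0.10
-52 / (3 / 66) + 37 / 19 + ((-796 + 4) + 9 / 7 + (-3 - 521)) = -326750 / 133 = -2456.77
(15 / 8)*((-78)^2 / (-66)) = -172.84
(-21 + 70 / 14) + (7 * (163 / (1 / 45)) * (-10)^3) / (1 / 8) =-410760016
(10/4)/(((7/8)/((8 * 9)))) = 1440/7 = 205.71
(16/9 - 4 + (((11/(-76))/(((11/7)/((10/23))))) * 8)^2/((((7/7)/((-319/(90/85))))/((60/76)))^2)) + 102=3664501750982/620458281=5906.12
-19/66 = -0.29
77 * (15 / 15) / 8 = 77 / 8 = 9.62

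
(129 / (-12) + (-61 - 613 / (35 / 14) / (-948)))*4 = -338869 / 1185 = -285.97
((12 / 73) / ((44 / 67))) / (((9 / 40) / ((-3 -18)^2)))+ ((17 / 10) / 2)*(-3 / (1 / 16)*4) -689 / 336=438923137 / 1349040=325.36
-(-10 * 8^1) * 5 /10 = 40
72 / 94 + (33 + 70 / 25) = 8593 / 235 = 36.57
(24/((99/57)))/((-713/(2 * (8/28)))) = -608/54901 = -0.01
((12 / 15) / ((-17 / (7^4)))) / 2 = -4802 / 85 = -56.49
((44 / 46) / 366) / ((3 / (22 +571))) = 6523 / 12627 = 0.52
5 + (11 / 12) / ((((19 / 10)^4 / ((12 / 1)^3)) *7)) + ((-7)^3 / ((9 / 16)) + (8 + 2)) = -4740698191 / 8210223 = -577.41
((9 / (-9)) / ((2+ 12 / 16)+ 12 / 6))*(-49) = 10.32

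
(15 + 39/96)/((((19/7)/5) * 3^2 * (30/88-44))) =-11165/154584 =-0.07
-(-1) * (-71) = -71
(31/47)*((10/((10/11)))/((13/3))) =1023/611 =1.67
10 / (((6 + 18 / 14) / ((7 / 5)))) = 1.92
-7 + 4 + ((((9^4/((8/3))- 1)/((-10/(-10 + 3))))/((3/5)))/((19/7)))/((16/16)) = 1054.10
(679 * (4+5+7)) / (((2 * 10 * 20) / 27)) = 18333 / 25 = 733.32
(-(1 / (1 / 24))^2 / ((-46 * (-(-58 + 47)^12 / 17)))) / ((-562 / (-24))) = -58752 / 20283662598747823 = -0.00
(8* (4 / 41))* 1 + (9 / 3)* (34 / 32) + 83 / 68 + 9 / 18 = 5.69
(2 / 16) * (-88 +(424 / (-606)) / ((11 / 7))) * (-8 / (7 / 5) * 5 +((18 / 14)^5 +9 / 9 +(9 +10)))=2088351889 / 37345154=55.92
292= 292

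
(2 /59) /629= 2 /37111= 0.00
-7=-7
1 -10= -9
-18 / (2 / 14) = -126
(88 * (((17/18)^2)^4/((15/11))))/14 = 2.92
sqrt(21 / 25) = sqrt(21) / 5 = 0.92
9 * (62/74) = 279/37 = 7.54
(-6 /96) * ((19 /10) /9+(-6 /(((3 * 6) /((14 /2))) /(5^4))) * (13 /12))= 98.73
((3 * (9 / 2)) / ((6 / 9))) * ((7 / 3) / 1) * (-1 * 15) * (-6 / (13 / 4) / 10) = 1701 / 13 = 130.85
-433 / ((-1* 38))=433 / 38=11.39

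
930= 930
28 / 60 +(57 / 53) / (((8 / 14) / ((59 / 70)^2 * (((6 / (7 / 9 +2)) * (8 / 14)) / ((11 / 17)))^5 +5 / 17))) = 1739920051702425198047311 / 50014709994723632812500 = 34.79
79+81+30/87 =4650/29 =160.34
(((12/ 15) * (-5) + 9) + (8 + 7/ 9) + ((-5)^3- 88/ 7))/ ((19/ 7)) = -7799/ 171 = -45.61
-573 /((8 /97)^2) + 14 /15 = -80869459 /960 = -84239.02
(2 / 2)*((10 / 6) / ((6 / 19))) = 95 / 18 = 5.28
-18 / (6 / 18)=-54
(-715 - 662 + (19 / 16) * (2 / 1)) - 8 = -1382.62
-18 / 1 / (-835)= 18 / 835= 0.02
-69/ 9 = -23/ 3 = -7.67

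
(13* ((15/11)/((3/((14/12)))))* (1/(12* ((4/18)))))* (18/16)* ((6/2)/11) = 12285/15488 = 0.79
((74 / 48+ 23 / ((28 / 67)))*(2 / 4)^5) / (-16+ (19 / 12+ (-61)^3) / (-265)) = 2518825 / 1197447104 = 0.00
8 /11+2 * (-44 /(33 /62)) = -5432 /33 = -164.61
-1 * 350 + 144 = -206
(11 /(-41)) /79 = -11 /3239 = -0.00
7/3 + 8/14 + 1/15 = 2.97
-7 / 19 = -0.37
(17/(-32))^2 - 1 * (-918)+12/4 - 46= 896289/1024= 875.28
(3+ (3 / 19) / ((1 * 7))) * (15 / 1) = 6030 / 133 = 45.34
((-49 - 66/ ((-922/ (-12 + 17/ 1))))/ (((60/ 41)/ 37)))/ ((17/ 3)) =-8504302/ 39185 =-217.03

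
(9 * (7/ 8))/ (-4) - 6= -255/ 32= -7.97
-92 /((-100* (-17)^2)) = 0.00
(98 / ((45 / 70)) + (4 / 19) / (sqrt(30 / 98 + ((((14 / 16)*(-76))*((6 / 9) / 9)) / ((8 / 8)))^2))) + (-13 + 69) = 208.49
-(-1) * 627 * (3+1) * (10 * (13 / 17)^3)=55100760 / 4913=11215.30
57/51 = 19/17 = 1.12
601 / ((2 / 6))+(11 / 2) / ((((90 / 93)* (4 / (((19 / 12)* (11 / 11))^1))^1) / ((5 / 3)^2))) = 9379147 / 5184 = 1809.25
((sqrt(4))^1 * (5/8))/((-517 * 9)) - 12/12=-18617/18612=-1.00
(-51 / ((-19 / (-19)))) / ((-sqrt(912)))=17 * sqrt(57) / 76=1.69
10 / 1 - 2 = 8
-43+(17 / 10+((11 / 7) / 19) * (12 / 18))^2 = -39.92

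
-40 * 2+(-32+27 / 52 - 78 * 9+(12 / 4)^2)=-41833 / 52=-804.48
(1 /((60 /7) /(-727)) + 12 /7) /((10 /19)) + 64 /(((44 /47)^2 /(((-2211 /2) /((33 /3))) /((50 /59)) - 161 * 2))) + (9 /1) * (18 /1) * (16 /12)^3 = -3247183361 /101640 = -31947.89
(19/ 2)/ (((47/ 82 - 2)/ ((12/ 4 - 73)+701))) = -491549/ 117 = -4201.27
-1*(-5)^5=3125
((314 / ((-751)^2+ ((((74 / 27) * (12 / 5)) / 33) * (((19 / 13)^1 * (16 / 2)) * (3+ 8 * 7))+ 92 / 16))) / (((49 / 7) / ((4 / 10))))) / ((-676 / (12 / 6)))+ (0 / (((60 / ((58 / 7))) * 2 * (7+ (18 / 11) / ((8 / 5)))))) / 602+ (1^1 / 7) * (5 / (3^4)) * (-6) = -809032655282 / 15290689990797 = -0.05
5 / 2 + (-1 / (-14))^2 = 2.51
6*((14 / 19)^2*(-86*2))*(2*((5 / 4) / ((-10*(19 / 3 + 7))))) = 18963 / 1805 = 10.51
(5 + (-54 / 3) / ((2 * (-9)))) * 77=462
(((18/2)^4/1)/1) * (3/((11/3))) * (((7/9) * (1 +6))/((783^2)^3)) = 0.00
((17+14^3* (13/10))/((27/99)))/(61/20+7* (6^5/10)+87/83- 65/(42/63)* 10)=65447492/22272045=2.94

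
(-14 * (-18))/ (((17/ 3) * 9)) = 84/ 17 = 4.94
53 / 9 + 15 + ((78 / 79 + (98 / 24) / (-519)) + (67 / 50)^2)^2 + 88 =689052742242407029 / 5910053909765625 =116.59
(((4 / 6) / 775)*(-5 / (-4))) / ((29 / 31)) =1 / 870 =0.00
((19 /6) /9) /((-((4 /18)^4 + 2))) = -4617 /26276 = -0.18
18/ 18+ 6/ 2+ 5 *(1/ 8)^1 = 37/ 8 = 4.62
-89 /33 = -2.70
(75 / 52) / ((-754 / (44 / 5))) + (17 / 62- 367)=-55719576 / 151931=-366.74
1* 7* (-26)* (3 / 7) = -78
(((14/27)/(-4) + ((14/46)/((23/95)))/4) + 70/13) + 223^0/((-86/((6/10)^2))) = 5.57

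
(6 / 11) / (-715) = -6 / 7865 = -0.00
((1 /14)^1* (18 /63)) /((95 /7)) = 1 /665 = 0.00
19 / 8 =2.38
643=643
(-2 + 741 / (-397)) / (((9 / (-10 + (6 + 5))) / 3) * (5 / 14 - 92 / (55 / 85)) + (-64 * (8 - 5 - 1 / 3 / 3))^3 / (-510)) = -43943719050 / 136009305315391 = -0.00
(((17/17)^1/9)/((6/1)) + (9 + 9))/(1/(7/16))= 6811/864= 7.88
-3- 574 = -577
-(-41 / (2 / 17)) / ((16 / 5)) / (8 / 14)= 24395 / 128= 190.59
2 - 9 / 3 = -1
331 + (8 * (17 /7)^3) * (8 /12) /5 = 1781603 /5145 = 346.28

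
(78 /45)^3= 17576 /3375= 5.21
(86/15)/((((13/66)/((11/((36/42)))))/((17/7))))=176902/195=907.19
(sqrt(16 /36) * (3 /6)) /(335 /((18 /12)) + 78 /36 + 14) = 2 /1437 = 0.00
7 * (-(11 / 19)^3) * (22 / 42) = -0.71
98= 98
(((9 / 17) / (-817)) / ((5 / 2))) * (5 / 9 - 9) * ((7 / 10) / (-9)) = -28 / 164475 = -0.00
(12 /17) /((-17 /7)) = -84 /289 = -0.29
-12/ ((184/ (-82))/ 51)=6273/ 23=272.74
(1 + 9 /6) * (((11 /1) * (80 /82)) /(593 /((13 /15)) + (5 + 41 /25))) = 357500 /9205853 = 0.04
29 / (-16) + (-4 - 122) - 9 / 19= -38999 / 304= -128.29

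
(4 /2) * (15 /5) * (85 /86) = 255 /43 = 5.93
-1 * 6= -6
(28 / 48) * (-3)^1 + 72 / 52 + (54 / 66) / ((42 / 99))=569 / 364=1.56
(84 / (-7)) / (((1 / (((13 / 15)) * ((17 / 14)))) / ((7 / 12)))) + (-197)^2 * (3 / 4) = 1745963 / 60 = 29099.38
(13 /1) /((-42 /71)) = -923 /42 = -21.98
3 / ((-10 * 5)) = -3 / 50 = -0.06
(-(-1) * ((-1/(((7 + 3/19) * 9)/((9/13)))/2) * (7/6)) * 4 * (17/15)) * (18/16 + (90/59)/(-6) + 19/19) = -117439/2208960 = -0.05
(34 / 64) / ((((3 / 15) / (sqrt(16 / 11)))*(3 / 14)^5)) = 5714380*sqrt(11) / 2673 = 7090.33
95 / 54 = 1.76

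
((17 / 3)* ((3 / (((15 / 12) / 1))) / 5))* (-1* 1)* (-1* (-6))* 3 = -1224 / 25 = -48.96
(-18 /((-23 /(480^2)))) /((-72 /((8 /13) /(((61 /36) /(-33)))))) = 547430400 /18239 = 30014.28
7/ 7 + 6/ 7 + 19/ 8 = 4.23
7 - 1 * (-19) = 26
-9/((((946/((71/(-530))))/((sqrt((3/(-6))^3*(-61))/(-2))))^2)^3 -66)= -261686974902052509/520537438905804200596415211029363614934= -0.00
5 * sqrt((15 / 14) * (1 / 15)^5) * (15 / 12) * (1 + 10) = 11 * sqrt(14) / 504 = 0.08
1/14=0.07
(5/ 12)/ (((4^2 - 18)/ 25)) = -125/ 24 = -5.21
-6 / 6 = -1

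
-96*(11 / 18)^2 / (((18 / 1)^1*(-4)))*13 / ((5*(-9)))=-1573 / 10935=-0.14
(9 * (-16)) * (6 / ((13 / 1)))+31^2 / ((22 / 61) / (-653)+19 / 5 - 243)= -43649454937 / 619324914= -70.48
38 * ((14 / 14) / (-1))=-38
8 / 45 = 0.18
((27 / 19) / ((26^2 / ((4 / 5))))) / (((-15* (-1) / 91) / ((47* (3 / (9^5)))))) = 329 / 13504725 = 0.00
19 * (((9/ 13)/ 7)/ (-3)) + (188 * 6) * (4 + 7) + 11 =1130072/ 91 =12418.37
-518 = -518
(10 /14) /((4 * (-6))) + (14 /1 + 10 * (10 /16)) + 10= 5077 /168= 30.22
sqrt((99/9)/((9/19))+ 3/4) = sqrt(863)/6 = 4.90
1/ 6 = 0.17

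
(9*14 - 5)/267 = 121/267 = 0.45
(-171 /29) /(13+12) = -171 /725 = -0.24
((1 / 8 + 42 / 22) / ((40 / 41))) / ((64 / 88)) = 7339 / 2560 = 2.87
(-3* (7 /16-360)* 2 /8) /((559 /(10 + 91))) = 1743159 /35776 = 48.72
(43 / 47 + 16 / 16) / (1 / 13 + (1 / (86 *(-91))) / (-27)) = 3803436 / 152797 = 24.89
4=4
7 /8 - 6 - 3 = -65 /8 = -8.12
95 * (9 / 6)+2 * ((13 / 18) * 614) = 18529 / 18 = 1029.39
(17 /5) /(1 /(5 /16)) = 17 /16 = 1.06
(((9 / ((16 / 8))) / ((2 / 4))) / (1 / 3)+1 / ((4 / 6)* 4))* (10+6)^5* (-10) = -287047680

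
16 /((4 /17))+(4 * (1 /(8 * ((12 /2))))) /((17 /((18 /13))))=30059 /442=68.01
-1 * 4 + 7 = 3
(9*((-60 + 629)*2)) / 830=5121 / 415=12.34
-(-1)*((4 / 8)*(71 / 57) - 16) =-1753 / 114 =-15.38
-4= -4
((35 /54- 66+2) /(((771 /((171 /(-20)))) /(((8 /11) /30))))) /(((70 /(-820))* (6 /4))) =-484538 /3642975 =-0.13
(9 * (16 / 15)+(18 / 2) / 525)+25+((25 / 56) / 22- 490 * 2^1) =-29117167 / 30800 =-945.36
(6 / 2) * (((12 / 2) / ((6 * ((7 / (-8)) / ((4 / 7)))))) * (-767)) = 1502.69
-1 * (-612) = 612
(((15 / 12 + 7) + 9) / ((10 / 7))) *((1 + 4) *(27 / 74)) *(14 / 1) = 91287 / 296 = 308.40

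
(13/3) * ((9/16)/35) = 0.07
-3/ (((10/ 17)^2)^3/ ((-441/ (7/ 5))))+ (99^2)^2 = 19216482200541/ 200000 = 96082411.00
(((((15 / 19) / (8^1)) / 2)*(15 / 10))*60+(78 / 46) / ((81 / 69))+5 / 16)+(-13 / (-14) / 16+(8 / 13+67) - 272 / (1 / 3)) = -369544543 / 497952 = -742.13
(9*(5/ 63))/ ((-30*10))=-1/ 420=-0.00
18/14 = 9/7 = 1.29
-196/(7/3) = -84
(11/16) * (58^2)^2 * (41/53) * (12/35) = 3827804772/1855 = 2063506.62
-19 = -19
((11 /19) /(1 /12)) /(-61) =-132 /1159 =-0.11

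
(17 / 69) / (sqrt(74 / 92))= 17 * sqrt(1702) / 2553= 0.27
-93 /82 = -1.13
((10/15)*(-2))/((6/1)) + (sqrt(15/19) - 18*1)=-164/9 + sqrt(285)/19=-17.33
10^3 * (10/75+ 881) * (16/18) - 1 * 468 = 21134564/27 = 782761.63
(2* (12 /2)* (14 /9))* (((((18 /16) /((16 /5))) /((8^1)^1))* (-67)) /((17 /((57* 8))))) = -400995 /272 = -1474.25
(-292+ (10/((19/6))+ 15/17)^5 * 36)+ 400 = 136635515498129544/3515706497843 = 38864.31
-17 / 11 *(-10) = 170 / 11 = 15.45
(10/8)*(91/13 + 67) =185/2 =92.50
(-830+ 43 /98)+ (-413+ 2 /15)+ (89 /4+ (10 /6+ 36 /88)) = -13131141 /10780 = -1218.10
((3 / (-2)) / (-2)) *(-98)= -147 / 2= -73.50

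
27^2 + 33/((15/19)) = 3854/5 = 770.80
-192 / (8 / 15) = -360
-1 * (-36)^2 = -1296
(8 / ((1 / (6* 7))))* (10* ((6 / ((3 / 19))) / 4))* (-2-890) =-28472640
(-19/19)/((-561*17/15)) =0.00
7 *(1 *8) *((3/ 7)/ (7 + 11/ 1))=4/ 3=1.33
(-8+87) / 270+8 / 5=511 / 270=1.89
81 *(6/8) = 243/4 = 60.75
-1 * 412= -412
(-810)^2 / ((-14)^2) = 164025 / 49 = 3347.45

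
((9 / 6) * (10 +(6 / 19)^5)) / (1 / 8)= 297225192 / 2476099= 120.04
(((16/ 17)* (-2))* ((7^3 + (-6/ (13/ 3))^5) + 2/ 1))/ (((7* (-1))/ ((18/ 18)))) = 4038608544/ 44183867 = 91.40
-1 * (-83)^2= -6889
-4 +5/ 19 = -71/ 19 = -3.74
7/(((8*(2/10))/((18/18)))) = 35/8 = 4.38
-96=-96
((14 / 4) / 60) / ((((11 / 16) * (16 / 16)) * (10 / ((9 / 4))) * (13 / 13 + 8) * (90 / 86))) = 301 / 148500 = 0.00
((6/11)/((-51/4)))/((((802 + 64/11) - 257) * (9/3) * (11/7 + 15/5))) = -7/1236036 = -0.00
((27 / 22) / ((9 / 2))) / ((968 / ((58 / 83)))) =87 / 441892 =0.00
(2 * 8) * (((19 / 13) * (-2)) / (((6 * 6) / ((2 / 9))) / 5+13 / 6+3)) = -18240 / 14651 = -1.24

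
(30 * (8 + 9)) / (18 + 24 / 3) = 255 / 13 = 19.62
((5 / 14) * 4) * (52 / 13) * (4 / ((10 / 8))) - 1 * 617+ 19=-4058 / 7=-579.71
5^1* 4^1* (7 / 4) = 35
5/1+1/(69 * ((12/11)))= 4151/828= 5.01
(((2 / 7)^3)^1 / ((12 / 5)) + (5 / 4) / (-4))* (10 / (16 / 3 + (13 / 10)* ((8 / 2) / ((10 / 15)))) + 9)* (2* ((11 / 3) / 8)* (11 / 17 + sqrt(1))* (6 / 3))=-8.92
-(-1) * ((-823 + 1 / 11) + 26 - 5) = -8821 / 11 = -801.91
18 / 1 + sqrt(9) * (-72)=-198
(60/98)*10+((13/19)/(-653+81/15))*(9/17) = 313733535/51247826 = 6.12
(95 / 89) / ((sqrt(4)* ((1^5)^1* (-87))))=-95 / 15486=-0.01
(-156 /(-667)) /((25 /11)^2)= 18876 /416875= 0.05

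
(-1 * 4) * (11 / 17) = -44 / 17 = -2.59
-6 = -6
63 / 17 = 3.71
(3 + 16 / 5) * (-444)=-13764 / 5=-2752.80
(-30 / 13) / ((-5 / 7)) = 42 / 13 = 3.23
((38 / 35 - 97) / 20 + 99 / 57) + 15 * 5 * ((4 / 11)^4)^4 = -1869368575809828465963 / 611131407185509741300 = -3.06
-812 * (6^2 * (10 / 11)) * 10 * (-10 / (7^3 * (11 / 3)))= 2113.00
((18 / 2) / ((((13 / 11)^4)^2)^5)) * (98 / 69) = 0.02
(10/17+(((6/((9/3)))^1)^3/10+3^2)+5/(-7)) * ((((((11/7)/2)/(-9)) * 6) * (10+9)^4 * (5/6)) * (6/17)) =-8251404436/42483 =-194228.38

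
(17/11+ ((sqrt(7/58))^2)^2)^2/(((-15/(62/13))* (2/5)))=-103304602399/53402544624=-1.93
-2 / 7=-0.29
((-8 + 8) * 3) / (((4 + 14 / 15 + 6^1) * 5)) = 0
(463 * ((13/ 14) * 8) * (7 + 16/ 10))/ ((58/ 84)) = 6211608/ 145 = 42838.68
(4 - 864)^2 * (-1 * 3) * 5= -11094000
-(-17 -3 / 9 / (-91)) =4640 / 273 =17.00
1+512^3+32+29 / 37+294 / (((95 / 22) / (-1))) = 471775193354 / 3515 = 134217693.70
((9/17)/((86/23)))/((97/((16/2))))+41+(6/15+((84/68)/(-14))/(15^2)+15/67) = 29669858183/712615350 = 41.64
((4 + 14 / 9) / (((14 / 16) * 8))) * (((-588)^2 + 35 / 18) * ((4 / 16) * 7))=155585675 / 324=480202.70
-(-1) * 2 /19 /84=1 /798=0.00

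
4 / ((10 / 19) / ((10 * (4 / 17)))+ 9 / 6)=304 / 131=2.32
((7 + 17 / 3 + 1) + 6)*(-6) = -118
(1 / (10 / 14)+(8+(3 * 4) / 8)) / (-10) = -109 / 100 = -1.09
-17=-17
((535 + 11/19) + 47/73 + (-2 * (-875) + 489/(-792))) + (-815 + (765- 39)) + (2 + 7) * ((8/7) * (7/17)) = 13699916143/6224856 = 2200.84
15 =15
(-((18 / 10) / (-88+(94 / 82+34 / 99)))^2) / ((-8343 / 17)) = 280083177 / 317504738389375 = 0.00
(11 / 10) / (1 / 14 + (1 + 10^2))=77 / 7075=0.01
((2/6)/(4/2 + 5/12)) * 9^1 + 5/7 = 1.96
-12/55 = -0.22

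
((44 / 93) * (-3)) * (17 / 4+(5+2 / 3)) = -1309 / 93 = -14.08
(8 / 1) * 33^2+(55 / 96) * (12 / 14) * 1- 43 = 970983 / 112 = 8669.49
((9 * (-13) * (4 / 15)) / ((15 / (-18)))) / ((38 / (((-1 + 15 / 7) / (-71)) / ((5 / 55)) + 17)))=3912948 / 236075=16.58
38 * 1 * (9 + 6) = 570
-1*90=-90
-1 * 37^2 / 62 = -1369 / 62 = -22.08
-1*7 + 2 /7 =-47 /7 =-6.71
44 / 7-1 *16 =-68 / 7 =-9.71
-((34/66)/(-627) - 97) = 2007044/20691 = 97.00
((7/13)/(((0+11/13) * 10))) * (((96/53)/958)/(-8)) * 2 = -0.00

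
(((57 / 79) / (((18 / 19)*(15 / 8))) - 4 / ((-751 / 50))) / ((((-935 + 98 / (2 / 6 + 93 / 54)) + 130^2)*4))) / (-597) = -16607857 / 944320689031365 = -0.00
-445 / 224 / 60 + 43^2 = 4970023 / 2688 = 1848.97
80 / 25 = 16 / 5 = 3.20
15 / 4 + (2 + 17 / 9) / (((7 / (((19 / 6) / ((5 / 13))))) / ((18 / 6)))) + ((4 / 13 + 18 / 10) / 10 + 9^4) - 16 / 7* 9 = 537109337 / 81900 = 6558.11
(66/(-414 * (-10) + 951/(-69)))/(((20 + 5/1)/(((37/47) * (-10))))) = -112332/22302205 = -0.01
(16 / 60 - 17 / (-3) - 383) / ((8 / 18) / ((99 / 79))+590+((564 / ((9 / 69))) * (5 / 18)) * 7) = -209979 / 5010835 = -0.04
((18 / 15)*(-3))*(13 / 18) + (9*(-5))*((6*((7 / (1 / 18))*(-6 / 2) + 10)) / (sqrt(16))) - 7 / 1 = 124152 / 5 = 24830.40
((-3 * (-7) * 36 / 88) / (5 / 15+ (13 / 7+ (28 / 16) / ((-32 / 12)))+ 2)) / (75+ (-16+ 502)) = 21168 / 4885375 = 0.00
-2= -2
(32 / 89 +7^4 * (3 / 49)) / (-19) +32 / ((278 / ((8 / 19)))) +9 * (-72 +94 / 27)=-624.37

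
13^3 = 2197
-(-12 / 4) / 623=3 / 623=0.00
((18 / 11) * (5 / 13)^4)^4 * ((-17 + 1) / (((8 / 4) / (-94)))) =12045585937500000000 / 9742364575050936052081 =0.00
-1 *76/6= -38/3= -12.67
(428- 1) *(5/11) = 2135/11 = 194.09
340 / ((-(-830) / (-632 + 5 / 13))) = -279174 / 1079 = -258.73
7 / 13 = 0.54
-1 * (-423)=423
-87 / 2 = -43.50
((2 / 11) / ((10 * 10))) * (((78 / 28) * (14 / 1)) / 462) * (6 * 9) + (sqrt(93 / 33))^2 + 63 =2787751 / 42350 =65.83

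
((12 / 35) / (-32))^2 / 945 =1 / 8232000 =0.00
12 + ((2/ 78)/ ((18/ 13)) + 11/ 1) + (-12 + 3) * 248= -119285/ 54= -2208.98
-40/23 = -1.74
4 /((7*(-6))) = -2 /21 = -0.10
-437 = -437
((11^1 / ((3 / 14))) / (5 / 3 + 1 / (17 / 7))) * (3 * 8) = 31416 / 53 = 592.75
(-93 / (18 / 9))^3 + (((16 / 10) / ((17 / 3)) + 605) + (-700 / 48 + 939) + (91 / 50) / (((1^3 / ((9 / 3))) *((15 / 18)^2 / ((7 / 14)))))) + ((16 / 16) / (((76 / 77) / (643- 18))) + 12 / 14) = -3336453036727 / 33915000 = -98376.91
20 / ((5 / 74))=296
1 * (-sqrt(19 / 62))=-sqrt(1178) / 62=-0.55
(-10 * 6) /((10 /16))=-96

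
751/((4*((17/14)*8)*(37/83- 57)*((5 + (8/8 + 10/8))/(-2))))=0.09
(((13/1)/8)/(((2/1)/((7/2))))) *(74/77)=481/176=2.73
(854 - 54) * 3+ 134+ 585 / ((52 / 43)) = 12071 / 4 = 3017.75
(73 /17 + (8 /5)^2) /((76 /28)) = 20391 /8075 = 2.53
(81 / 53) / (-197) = -81 / 10441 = -0.01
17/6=2.83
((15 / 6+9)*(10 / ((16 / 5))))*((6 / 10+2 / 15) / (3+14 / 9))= 3795 / 656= 5.79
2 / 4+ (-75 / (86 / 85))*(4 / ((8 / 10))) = -15916 / 43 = -370.14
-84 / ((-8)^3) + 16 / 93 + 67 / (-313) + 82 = 305982809 / 3725952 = 82.12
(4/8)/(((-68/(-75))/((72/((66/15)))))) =3375/374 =9.02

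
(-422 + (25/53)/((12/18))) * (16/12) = -89314/159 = -561.72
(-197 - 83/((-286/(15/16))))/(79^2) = -900227/28558816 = -0.03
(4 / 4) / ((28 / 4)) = 1 / 7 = 0.14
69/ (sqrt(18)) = 23 * sqrt(2)/ 2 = 16.26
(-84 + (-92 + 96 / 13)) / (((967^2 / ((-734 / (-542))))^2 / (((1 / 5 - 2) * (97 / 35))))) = 0.00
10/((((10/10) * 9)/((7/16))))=35/72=0.49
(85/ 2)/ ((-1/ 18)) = -765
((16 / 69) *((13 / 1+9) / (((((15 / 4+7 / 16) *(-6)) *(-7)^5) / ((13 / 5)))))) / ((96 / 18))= 2288 / 388493805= 0.00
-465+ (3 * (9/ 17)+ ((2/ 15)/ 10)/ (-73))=-43132067/ 93075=-463.41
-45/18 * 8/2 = -10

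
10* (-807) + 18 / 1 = -8052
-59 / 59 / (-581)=1 / 581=0.00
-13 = -13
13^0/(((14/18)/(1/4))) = 9/28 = 0.32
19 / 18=1.06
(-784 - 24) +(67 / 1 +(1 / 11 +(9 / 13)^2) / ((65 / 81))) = -17890575 / 24167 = -740.29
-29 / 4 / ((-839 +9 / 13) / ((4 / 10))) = 377 / 108980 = 0.00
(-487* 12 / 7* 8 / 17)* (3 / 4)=-35064 / 119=-294.66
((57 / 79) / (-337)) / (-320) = 57 / 8519360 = 0.00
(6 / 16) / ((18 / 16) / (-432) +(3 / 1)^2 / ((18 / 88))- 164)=-144 / 46081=-0.00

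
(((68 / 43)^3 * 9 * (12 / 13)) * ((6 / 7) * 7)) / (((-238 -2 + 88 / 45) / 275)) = -315178776000 / 1383978349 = -227.73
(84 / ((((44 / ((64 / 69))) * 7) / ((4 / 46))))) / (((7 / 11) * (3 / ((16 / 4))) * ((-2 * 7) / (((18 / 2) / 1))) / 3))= -2304 / 25921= -0.09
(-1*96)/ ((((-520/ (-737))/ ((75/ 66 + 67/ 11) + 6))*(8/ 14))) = -409437/ 130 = -3149.52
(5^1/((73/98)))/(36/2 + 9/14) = 0.36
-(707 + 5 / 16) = -11317 / 16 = -707.31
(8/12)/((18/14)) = 14/27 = 0.52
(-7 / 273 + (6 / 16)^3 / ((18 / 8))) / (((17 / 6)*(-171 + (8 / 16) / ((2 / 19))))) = 11 / 2351440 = 0.00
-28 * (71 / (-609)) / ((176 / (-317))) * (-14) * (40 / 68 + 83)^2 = 10969979321 / 19074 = 575127.36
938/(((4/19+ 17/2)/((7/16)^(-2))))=1303552/2317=562.60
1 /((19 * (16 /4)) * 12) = 1 /912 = 0.00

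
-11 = -11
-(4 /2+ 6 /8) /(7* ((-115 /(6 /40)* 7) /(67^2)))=148137 /450800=0.33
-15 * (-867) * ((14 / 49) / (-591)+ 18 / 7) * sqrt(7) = 46107060 * sqrt(7) / 1379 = 88461.07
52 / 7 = 7.43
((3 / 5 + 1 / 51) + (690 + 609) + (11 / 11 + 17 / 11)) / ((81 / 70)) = 51136022 / 45441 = 1125.33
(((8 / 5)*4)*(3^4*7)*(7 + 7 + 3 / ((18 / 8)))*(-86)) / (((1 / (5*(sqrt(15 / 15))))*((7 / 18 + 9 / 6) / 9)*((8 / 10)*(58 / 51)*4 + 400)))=-259553160 / 919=-282429.99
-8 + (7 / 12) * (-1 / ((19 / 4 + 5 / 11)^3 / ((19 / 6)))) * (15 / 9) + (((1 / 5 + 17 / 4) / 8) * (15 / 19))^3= -578422985344308739 / 72875399573569536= -7.94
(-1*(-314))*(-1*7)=-2198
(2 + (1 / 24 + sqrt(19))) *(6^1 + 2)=49 / 3 + 8 *sqrt(19)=51.20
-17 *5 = -85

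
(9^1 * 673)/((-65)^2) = 6057/4225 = 1.43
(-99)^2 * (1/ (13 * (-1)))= -9801/ 13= -753.92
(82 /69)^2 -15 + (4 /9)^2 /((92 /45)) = -64231 /4761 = -13.49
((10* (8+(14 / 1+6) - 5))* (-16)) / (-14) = 1840 / 7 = 262.86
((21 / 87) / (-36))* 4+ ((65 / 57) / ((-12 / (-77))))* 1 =144613 / 19836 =7.29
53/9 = 5.89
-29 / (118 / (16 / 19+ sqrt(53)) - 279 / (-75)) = 622601725 / 3145140127 - 772088750 * sqrt(53) / 3145140127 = -1.59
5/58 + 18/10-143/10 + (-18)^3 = -169488/29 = -5844.41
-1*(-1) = 1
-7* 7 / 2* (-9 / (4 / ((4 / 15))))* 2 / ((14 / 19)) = 399 / 10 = 39.90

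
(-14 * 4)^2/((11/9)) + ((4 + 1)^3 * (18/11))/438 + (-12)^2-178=2033425/803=2532.29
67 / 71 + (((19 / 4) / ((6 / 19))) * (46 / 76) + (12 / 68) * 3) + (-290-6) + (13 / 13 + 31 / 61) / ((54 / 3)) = -3025245947 / 10602288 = -285.34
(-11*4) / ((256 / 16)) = -11 / 4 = -2.75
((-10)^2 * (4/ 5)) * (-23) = -1840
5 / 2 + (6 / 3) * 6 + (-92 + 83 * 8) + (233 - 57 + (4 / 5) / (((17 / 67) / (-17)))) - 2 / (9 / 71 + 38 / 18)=1012449 / 1430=708.01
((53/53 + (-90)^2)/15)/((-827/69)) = -186323/4135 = -45.06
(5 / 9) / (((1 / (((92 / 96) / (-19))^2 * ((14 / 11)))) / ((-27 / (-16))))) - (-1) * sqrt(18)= 18515 / 6099456+3 * sqrt(2)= 4.25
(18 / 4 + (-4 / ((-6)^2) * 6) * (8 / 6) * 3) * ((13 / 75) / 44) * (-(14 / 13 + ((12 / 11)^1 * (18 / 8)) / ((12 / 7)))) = -0.02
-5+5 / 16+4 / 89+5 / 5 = -5187 / 1424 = -3.64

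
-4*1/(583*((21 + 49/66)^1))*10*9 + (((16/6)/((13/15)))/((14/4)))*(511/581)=12224192/16412669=0.74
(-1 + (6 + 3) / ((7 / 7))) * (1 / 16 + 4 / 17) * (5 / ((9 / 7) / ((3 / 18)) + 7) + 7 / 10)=5103 / 2060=2.48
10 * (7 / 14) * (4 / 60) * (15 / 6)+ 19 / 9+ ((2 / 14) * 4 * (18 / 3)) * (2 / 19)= 7913 / 2394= 3.31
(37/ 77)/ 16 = 37/ 1232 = 0.03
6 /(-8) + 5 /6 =1 /12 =0.08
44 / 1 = 44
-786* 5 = -3930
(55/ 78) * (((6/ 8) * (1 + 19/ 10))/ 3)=319/ 624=0.51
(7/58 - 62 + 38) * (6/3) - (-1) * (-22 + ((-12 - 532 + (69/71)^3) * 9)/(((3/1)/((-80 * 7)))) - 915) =9459732431662/10379419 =911393.25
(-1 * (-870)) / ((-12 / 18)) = -1305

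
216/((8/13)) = 351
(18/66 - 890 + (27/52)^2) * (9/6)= -79368087/59488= -1334.19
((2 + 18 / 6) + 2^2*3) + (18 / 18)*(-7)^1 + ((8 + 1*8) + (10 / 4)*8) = 46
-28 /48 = -7 /12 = -0.58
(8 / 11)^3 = 512 / 1331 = 0.38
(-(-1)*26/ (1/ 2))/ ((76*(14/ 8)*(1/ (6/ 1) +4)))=312/ 3325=0.09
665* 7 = 4655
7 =7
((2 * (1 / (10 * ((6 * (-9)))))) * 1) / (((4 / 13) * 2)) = -13 / 2160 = -0.01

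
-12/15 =-4/5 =-0.80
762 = 762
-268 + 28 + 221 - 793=-812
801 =801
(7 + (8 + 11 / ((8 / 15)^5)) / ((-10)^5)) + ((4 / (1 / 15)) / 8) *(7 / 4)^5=426296984731 / 3276800000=130.10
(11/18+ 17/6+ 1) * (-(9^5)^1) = -262440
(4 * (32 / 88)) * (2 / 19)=32 / 209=0.15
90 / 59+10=680 / 59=11.53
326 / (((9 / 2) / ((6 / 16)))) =163 / 6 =27.17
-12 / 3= -4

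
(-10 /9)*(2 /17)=-0.13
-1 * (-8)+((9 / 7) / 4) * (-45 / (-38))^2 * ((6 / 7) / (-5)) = 1121161 / 141512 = 7.92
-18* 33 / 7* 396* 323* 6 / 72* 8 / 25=-50651568 / 175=-289437.53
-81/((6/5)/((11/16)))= -1485/32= -46.41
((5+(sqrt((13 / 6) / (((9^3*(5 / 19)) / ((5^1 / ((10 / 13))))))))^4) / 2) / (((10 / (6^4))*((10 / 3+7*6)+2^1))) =9576248521 / 1397493000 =6.85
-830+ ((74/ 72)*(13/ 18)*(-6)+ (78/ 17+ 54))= -1424489/ 1836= -775.87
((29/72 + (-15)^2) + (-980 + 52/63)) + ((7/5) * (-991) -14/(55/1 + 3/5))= -750097867/350280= -2141.42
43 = 43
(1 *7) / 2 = 7 / 2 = 3.50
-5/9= -0.56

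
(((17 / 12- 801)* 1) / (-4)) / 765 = 1919 / 7344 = 0.26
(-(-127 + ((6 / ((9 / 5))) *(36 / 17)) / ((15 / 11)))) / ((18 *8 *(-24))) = -2071 / 58752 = -0.04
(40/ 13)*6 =18.46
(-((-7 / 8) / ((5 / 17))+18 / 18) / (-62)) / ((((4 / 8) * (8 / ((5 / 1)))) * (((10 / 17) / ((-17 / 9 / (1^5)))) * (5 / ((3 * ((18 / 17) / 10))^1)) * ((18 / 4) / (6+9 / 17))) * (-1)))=-2923 / 248000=-0.01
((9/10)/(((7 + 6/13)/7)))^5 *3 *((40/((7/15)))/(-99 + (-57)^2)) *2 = 7520096762451/107341753212500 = 0.07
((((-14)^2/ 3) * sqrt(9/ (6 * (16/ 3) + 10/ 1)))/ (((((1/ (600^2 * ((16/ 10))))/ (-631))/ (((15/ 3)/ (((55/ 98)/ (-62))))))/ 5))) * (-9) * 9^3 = -338077626647040000 * sqrt(42)/ 11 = -199181221293873620.74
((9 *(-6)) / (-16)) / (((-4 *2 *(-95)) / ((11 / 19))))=0.00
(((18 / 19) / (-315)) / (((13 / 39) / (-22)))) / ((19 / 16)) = 2112 / 12635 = 0.17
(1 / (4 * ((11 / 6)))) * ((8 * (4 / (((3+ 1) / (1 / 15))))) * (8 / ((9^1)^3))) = 32 / 40095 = 0.00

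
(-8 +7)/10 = -0.10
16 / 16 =1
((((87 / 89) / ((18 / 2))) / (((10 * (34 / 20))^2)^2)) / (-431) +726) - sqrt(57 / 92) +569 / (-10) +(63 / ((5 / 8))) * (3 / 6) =13830727062305 / 19222692234 - sqrt(1311) / 46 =718.71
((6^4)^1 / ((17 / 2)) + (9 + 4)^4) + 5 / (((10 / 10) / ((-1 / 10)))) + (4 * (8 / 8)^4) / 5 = 4881341 / 170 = 28713.77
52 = 52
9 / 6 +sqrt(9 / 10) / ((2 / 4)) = 3 / 2 +3 * sqrt(10) / 5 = 3.40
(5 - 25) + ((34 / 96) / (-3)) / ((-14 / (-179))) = -43363 / 2016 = -21.51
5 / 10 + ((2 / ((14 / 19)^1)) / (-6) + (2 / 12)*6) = 1.05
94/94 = 1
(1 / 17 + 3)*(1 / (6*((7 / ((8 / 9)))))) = 208 / 3213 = 0.06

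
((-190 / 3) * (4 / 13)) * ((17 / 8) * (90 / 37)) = -48450 / 481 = -100.73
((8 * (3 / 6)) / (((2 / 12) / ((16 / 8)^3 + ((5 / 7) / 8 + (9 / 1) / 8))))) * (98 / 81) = 2408 / 9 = 267.56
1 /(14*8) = 0.01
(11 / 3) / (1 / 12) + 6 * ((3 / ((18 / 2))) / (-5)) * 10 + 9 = 49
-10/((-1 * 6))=5/3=1.67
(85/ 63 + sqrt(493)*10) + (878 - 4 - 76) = 10*sqrt(493) + 50359/ 63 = 1021.39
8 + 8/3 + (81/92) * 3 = 3673/276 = 13.31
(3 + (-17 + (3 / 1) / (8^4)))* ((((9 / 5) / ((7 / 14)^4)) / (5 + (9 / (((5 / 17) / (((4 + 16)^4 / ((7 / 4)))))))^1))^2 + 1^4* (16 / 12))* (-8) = 549806189338604662493 / 3681930498059760000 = 149.33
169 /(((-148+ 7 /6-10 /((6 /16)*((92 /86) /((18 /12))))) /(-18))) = 419796 /25423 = 16.51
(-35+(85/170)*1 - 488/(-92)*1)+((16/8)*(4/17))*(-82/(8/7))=-49235/782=-62.96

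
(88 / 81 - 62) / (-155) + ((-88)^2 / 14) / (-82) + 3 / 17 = -378327319 / 61255845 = -6.18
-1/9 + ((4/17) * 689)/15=8183/765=10.70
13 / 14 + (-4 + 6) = 41 / 14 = 2.93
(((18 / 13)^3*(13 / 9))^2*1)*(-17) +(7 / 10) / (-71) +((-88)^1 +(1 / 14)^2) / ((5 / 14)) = -35226544853 / 70974085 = -496.33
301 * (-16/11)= -4816/11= -437.82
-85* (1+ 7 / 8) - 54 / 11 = -14457 / 88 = -164.28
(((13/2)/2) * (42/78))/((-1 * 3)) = -7/12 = -0.58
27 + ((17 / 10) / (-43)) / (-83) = 963647 / 35690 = 27.00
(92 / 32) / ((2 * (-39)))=-23 / 624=-0.04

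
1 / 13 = 0.08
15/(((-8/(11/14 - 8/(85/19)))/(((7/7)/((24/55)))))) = 65615/15232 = 4.31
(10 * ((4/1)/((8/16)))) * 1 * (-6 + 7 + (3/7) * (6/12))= 680/7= 97.14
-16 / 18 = -8 / 9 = -0.89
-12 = -12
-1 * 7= -7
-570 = -570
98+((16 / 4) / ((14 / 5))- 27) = 72.43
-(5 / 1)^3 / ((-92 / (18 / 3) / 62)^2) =-1081125 / 529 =-2043.71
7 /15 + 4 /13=0.77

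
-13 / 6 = -2.17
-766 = -766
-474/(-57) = 158/19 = 8.32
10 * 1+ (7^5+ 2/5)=84087/5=16817.40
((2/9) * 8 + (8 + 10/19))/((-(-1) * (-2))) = -881/171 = -5.15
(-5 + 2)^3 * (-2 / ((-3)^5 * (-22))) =1 / 99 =0.01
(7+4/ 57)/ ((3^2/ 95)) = 2015/ 27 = 74.63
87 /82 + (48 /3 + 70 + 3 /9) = 21499 /246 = 87.39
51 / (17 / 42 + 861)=2142 / 36179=0.06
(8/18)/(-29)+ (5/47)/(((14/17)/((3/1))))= 63923/171738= 0.37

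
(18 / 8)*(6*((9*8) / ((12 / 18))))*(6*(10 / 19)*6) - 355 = 518135 / 19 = 27270.26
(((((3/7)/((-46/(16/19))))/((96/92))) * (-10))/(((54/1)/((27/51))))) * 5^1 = 25/6783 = 0.00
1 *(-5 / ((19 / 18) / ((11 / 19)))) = -990 / 361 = -2.74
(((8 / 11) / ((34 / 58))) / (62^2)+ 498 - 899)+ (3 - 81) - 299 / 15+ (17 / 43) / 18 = -346975714949 / 695466090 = -498.91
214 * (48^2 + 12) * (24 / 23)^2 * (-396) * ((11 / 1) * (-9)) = 11191935338496 / 529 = 21156777577.50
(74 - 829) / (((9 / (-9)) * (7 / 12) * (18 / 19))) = 28690 / 21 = 1366.19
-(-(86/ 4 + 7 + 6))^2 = -4761/ 4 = -1190.25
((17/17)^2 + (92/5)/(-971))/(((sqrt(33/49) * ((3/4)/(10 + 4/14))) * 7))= 13856 * sqrt(33)/33985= 2.34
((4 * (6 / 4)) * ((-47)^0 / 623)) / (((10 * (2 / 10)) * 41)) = 3 / 25543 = 0.00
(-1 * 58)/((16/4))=-29/2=-14.50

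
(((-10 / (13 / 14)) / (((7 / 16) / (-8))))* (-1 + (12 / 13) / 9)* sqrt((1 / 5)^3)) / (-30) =1792* sqrt(5) / 7605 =0.53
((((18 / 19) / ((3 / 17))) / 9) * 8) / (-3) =-1.59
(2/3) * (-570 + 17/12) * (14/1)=-47761/9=-5306.78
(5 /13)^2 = 25 /169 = 0.15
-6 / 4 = -3 / 2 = -1.50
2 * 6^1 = 12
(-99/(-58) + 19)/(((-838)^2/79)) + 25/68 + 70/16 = 410685181/86551573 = 4.74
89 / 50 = 1.78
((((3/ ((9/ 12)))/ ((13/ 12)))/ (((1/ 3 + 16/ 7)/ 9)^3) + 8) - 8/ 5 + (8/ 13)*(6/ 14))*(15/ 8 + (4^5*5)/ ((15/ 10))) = 373463463503/ 698775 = 534454.53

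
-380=-380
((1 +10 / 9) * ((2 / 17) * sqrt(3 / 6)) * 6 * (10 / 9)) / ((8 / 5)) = 475 * sqrt(2) / 918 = 0.73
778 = 778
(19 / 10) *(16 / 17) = 152 / 85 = 1.79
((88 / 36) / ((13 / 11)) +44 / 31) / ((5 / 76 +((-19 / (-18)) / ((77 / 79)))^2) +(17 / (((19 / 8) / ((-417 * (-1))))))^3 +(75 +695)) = 2314969601175 / 17650882435902216740252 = 0.00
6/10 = 3/5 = 0.60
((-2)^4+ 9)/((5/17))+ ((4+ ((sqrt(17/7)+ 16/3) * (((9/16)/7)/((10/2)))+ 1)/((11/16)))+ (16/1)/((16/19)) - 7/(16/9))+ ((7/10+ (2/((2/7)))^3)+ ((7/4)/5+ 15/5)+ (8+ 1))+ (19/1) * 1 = 9 * sqrt(119)/2695+ 2961061/6160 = 480.73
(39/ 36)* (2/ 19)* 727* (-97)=-916747/ 114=-8041.64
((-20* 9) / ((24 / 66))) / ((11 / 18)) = -810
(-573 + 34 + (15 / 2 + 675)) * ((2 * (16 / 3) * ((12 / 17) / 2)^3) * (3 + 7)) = 3306240 / 4913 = 672.96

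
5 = 5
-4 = -4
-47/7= -6.71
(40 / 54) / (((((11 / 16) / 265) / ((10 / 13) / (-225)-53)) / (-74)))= 1119889.07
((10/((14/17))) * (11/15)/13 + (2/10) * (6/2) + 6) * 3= 9944/455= 21.85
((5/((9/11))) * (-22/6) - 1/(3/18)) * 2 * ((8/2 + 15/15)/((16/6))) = -3835/36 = -106.53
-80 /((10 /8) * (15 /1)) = -64 /15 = -4.27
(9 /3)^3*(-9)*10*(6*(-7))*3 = 306180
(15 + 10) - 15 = 10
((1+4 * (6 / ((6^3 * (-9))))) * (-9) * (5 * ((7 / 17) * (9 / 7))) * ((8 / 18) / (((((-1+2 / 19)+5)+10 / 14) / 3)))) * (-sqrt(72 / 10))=85120 * sqrt(5) / 10897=17.47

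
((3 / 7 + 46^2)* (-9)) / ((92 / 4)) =-133335 / 161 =-828.17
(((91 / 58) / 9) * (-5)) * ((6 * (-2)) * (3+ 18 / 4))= 2275 / 29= 78.45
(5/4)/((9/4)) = 5/9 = 0.56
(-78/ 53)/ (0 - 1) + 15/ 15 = 131/ 53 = 2.47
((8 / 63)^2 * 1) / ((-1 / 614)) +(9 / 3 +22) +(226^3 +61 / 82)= 3756824130895 / 325458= 11543191.84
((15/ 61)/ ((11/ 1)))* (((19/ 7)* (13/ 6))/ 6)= 1235/ 56364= 0.02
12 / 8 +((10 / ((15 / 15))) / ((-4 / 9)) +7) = -14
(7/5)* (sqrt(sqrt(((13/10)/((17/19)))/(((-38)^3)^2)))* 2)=7* 1615^(3/4)* 26^(1/4)/306850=0.01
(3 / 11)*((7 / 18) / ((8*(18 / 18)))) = 7 / 528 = 0.01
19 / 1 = 19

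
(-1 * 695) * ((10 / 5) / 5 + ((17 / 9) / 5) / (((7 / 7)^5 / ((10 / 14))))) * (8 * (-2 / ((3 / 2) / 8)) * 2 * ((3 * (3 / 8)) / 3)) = 1877056 / 63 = 29794.54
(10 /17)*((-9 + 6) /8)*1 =-15 /68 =-0.22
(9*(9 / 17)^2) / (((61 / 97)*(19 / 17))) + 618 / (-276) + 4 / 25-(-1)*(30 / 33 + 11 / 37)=25048800289 / 9221989150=2.72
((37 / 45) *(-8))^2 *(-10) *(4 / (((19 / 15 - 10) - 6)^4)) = -87616000 / 2385443281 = -0.04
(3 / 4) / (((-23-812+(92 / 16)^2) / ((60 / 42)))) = -40 / 29939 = -0.00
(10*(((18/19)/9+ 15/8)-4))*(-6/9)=13.46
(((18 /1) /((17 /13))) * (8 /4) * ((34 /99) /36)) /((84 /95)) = 1235 /4158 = 0.30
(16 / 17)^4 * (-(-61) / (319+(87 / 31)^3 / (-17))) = 59547680768 / 395246158085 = 0.15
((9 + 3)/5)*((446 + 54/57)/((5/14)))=1426656/475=3003.49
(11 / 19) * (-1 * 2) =-22 / 19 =-1.16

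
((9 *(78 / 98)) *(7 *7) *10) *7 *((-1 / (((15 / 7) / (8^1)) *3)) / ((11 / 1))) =-30576 / 11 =-2779.64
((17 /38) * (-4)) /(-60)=17 /570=0.03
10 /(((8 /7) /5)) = 175 /4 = 43.75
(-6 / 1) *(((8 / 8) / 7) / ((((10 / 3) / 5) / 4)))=-36 / 7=-5.14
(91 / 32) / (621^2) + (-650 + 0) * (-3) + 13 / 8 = 24084051823 / 12340512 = 1951.63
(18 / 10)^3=5.83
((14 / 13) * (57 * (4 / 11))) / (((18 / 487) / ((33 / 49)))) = 37012 / 91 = 406.73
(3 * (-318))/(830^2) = -477/344450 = -0.00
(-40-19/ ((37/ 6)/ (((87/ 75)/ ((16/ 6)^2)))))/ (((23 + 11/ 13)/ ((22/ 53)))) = -171439411/ 243164000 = -0.71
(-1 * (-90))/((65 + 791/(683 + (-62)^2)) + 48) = 203715/256171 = 0.80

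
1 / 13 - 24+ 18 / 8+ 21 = -35 / 52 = -0.67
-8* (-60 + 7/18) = 4292/9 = 476.89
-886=-886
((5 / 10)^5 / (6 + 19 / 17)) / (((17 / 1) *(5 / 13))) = 13 / 19360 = 0.00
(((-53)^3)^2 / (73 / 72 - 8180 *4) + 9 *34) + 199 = -1594644338953 / 2355767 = -676910.89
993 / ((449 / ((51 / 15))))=16881 / 2245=7.52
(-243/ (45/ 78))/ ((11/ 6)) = -12636/ 55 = -229.75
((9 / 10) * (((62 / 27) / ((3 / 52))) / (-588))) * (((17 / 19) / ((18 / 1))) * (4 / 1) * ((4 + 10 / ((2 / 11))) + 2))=-835822 / 1131165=-0.74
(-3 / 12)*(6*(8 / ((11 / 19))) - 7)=-835 / 44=-18.98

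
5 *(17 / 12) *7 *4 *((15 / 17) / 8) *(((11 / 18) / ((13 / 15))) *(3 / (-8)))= -9625 / 1664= -5.78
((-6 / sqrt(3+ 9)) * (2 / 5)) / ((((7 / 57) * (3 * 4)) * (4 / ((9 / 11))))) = -171 * sqrt(3) / 3080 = -0.10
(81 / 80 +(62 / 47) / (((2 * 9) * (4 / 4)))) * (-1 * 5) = -36743 / 6768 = -5.43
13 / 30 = 0.43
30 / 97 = 0.31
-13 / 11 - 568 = -6261 / 11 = -569.18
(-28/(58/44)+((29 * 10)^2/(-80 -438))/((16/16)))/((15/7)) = -1378994/16095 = -85.68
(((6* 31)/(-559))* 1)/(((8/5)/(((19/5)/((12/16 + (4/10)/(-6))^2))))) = -1590300/939679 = -1.69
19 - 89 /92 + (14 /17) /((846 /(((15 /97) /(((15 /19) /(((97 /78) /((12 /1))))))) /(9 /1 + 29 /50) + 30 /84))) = 167149653683 /9269119899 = 18.03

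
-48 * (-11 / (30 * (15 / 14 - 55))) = -1232 / 3775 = -0.33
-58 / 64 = -29 / 32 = -0.91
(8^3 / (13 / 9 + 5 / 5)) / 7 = 2304 / 77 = 29.92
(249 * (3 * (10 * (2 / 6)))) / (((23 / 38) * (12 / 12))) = 94620 / 23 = 4113.91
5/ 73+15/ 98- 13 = -12.78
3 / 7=0.43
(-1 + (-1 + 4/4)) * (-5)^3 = 125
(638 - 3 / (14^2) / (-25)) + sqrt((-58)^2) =3410403 / 4900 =696.00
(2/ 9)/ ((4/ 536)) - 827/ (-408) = 38929/ 1224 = 31.80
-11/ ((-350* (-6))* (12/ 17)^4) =-918731/ 43545600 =-0.02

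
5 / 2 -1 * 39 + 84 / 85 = -6037 / 170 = -35.51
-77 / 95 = -0.81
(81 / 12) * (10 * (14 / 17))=945 / 17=55.59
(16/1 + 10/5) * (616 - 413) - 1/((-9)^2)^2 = 23973893/6561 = 3654.00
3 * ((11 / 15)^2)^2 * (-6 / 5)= -1.04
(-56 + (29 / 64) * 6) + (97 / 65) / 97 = -110793 / 2080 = -53.27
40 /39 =1.03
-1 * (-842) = 842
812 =812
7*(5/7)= 5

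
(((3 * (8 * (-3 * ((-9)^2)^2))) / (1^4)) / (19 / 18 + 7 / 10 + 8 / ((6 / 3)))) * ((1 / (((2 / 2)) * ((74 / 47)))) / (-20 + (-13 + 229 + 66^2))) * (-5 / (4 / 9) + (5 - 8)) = 7118652195 / 43621816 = 163.19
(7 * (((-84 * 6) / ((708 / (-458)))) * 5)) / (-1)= -673260 / 59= -11411.19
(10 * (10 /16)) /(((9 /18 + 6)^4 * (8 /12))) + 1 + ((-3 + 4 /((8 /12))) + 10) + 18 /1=914102 /28561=32.01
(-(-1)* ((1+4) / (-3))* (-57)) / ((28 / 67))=6365 / 28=227.32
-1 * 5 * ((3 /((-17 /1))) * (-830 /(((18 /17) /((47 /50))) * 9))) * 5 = -19505 /54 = -361.20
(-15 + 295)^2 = 78400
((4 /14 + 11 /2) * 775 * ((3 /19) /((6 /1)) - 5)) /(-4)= 1694925 /304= 5575.41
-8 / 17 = -0.47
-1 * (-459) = 459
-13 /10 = -1.30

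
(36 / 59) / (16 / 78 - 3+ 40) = 0.02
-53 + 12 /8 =-103 /2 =-51.50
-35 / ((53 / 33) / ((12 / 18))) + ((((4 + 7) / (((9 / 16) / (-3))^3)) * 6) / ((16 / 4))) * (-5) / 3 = 5949130 / 1431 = 4157.32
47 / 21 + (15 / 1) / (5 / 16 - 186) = 134597 / 62391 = 2.16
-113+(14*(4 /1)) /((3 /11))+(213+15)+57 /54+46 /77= 446273 /1386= 321.99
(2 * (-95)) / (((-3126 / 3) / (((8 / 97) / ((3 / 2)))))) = 1520 / 151611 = 0.01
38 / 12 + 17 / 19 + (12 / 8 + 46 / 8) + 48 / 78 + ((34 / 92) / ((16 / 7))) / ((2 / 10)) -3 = 5309351 / 545376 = 9.74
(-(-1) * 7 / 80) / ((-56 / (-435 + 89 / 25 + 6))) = 2659 / 4000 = 0.66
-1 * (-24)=24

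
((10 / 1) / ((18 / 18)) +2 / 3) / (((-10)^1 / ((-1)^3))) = 16 / 15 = 1.07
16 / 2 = 8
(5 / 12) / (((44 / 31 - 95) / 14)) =-1085 / 17406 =-0.06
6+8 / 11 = 74 / 11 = 6.73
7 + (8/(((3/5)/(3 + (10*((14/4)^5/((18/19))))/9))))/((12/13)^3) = 17636541697/1679616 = 10500.34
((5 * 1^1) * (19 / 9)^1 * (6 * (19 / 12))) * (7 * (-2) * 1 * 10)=-126350 / 9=-14038.89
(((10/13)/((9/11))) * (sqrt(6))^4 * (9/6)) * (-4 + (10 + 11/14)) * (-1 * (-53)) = 1661550/91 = 18258.79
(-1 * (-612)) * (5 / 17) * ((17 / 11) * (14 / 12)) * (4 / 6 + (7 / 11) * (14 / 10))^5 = 2975.24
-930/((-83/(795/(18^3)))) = 41075/26892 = 1.53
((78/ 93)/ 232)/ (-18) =-13/ 64728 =-0.00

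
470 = 470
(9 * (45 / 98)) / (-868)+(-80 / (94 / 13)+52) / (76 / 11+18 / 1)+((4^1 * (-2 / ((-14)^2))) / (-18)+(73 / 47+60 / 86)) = 824945342471 / 211970386152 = 3.89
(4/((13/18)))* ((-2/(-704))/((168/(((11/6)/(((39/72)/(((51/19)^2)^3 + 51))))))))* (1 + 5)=44990162397/55655277223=0.81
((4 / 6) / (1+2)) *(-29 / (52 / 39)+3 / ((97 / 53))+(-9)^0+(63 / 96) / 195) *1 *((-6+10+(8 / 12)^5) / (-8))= 967635371 / 441249120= 2.19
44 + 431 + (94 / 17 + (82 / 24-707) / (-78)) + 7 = 496.55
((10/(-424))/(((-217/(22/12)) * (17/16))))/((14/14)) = 110/586551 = 0.00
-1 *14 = -14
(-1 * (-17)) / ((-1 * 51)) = -1 / 3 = -0.33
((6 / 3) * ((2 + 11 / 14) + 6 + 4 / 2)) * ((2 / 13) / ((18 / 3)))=151 / 273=0.55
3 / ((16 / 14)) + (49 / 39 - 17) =-4093 / 312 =-13.12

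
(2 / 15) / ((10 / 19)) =0.25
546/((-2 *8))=-273/8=-34.12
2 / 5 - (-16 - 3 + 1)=92 / 5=18.40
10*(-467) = -4670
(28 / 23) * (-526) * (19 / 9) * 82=-110851.32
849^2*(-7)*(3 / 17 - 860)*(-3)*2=-442509825114 / 17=-26029989712.59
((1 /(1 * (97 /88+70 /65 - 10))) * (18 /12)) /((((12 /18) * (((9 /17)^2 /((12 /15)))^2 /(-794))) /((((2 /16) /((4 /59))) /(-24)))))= -279752670769 /1956708900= -142.97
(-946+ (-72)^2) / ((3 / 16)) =67808 / 3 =22602.67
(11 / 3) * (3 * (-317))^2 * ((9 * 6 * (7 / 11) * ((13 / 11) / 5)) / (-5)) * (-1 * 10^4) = 592563535200 / 11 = 53869412290.91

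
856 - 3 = 853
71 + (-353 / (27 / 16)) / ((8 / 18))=-1199 / 3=-399.67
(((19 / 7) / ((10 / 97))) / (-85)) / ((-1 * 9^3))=1843 / 4337550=0.00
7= 7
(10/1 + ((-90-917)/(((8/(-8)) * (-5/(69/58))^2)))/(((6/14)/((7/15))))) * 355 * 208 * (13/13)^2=111895094324/21025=5322002.11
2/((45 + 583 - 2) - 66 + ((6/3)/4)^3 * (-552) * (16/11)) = 11/2528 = 0.00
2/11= 0.18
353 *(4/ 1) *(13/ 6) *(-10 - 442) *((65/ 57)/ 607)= -269649640/ 103797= -2597.86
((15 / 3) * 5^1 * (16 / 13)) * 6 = 2400 / 13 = 184.62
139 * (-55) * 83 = -634535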